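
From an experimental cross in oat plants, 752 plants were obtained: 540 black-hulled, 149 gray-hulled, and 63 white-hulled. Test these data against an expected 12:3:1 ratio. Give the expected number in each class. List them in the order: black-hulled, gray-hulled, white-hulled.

564, 141, 47

The 12:3:1 ratio has 16 parts, so with N = 752 the expected counts are:
  black-hulled: 752 × 12/16 = 564
  gray-hulled: 752 × 3/16 = 141
  white-hulled: 752 × 1/16 = 47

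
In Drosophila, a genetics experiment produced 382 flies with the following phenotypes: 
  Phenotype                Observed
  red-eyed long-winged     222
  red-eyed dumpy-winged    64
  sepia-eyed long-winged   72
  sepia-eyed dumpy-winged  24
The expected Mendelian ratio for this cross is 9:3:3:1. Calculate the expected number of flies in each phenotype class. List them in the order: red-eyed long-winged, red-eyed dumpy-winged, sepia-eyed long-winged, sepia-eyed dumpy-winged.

214.875, 71.625, 71.625, 23.875

Under the 9:3:3:1 hypothesis (Σ ratio = 16, N = 382):
  red-eyed long-winged: 382 × 9/16 = 214.875
  red-eyed dumpy-winged: 382 × 3/16 = 71.625
  sepia-eyed long-winged: 382 × 3/16 = 71.625
  sepia-eyed dumpy-winged: 382 × 1/16 = 23.875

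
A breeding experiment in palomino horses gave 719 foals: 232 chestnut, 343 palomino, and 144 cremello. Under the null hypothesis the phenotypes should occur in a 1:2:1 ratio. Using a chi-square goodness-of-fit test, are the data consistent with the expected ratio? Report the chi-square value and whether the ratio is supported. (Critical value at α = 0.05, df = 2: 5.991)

23.056; not consistent

Expected counts for N = 719 under a 1:2:1 ratio (total parts = 4):
  chestnut: 719 × 1/4 = 179.75
  palomino: 719 × 2/4 = 359.5
  cremello: 719 × 1/4 = 179.75
χ² = Σ (O − E)² / E
  chestnut: (232 − 179.75)² / 179.75 = 15.1881
  palomino: (343 − 359.5)² / 359.5 = 0.7573
  cremello: (144 − 179.75)² / 179.75 = 7.1102
χ² = 15.1881 + 0.7573 + 7.1102 = 23.0556 ≈ 23.056
Degrees of freedom = 3 − 1 = 2; critical value at α = 0.05 is 5.991.
Since 23.056 > 5.991, we reject the null hypothesis — the data do not fit the 1:2:1 ratio.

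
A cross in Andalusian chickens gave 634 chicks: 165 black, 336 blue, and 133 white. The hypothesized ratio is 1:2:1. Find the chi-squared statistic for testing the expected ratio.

5.508

Total ratio parts = 4. Expected numbers out of 634:
  black: 634 × 1/4 = 158.5
  blue: 634 × 2/4 = 317
  white: 634 × 1/4 = 158.5
χ² = Σ (O − E)² / E
  black: (165 − 158.5)² / 158.5 = 0.2666
  blue: (336 − 317)² / 317 = 1.1388
  white: (133 − 158.5)² / 158.5 = 4.1025
χ² = 0.2666 + 1.1388 + 4.1025 = 5.5079 ≈ 5.508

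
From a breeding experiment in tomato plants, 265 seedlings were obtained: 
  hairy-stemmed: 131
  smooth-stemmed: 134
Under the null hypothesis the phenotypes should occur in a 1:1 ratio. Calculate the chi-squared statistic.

0.034

Total ratio parts = 2. Expected numbers out of 265:
  hairy-stemmed: 265 × 1/2 = 132.5
  smooth-stemmed: 265 × 1/2 = 132.5
χ² = Σ (O − E)² / E
  hairy-stemmed: (131 − 132.5)² / 132.5 = 0.0170
  smooth-stemmed: (134 − 132.5)² / 132.5 = 0.0170
χ² = 0.0170 + 0.0170 = 0.034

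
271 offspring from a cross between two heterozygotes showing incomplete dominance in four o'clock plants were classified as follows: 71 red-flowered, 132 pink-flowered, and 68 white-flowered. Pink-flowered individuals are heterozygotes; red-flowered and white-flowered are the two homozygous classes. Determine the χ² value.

0.247

With incomplete dominance, a heterozygote × heterozygote cross gives a 1:2:1 phenotypic ratio.
Total ratio parts = 4. Expected numbers out of 271:
  red-flowered: 271 × 1/4 = 67.75
  pink-flowered: 271 × 2/4 = 135.5
  white-flowered: 271 × 1/4 = 67.75
χ² = Σ (O − E)² / E
  red-flowered: (71 − 67.75)² / 67.75 = 0.1559
  pink-flowered: (132 − 135.5)² / 135.5 = 0.0904
  white-flowered: (68 − 67.75)² / 67.75 = 0.0009
χ² = 0.1559 + 0.0904 + 0.0009 = 0.2472 ≈ 0.247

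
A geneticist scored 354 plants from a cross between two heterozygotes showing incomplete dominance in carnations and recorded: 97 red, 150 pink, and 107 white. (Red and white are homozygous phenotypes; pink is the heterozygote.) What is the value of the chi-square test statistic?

8.802

With incomplete dominance, a heterozygote × heterozygote cross gives a 1:2:1 phenotypic ratio.
The 1:2:1 ratio has 4 parts, so with N = 354 the expected counts are:
  red: 354 × 1/4 = 88.5
  pink: 354 × 2/4 = 177
  white: 354 × 1/4 = 88.5
χ² = Σ (O − E)² / E
  red: (97 − 88.5)² / 88.5 = 0.8164
  pink: (150 − 177)² / 177 = 4.1186
  white: (107 − 88.5)² / 88.5 = 3.8672
χ² = 0.8164 + 4.1186 + 3.8672 = 8.8022 ≈ 8.802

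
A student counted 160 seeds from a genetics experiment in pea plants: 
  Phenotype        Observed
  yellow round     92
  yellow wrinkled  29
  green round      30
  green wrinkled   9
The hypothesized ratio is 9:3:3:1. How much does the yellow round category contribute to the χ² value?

Expected counts for N = 160 under a 9:3:3:1 ratio (total parts = 16):
  yellow round: 160 × 9/16 = 90
  yellow wrinkled: 160 × 3/16 = 30
  green round: 160 × 3/16 = 30
  green wrinkled: 160 × 1/16 = 10
Contribution of yellow round: (92 − 90)² / 90 = 0.0444

0.044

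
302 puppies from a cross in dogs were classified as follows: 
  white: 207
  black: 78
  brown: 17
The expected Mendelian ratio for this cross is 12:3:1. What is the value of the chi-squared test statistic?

Expected counts for N = 302 under a 12:3:1 ratio (total parts = 16):
  white: 302 × 12/16 = 226.5
  black: 302 × 3/16 = 56.625
  brown: 302 × 1/16 = 18.875
χ² = Σ (O − E)² / E
  white: (207 − 226.5)² / 226.5 = 1.6788
  black: (78 − 56.625)² / 56.625 = 8.0687
  brown: (17 − 18.875)² / 18.875 = 0.1863
χ² = 1.6788 + 8.0687 + 0.1863 = 9.9338 ≈ 9.934

9.934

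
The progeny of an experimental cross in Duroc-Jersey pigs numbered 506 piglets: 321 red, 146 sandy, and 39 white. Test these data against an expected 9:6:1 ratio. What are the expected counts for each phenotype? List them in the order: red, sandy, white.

284.625, 189.75, 31.625

Expected counts for N = 506 under a 9:6:1 ratio (total parts = 16):
  red: 506 × 9/16 = 284.625
  sandy: 506 × 6/16 = 189.75
  white: 506 × 1/16 = 31.625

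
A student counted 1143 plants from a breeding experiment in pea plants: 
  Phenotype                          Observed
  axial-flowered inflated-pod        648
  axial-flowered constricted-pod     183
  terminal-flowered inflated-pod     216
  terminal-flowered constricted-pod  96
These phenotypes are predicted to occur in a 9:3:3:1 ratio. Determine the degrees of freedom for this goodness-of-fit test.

3

A goodness-of-fit test with 4 phenotype classes has df = 4 − 1 = 3.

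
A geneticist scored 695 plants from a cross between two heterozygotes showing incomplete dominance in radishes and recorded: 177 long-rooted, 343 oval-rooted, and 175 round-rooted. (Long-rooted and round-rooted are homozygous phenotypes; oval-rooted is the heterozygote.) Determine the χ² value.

With incomplete dominance, a heterozygote × heterozygote cross gives a 1:2:1 phenotypic ratio.
Expected counts for N = 695 under a 1:2:1 ratio (total parts = 4):
  long-rooted: 695 × 1/4 = 173.75
  oval-rooted: 695 × 2/4 = 347.5
  round-rooted: 695 × 1/4 = 173.75
χ² = Σ (O − E)² / E
  long-rooted: (177 − 173.75)² / 173.75 = 0.0608
  oval-rooted: (343 − 347.5)² / 347.5 = 0.0583
  round-rooted: (175 − 173.75)² / 173.75 = 0.0090
χ² = 0.0608 + 0.0583 + 0.0090 = 0.1281 ≈ 0.128

0.128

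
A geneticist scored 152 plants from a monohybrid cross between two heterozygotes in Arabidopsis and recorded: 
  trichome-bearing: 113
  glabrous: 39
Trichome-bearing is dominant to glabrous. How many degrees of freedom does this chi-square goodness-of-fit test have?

1

For a monohybrid cross between heterozygotes with complete dominance, the expected phenotypic ratio is 3:1.
A goodness-of-fit test with 2 phenotype classes has df = 2 − 1 = 1.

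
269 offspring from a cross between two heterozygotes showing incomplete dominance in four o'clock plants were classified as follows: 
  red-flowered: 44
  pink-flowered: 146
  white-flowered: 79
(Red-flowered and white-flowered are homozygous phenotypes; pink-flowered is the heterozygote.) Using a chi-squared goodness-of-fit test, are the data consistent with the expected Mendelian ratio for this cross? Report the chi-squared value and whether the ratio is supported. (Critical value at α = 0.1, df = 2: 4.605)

11.074; not consistent

With incomplete dominance, a heterozygote × heterozygote cross gives a 1:2:1 phenotypic ratio.
Total ratio parts = 4. Expected numbers out of 269:
  red-flowered: 269 × 1/4 = 67.25
  pink-flowered: 269 × 2/4 = 134.5
  white-flowered: 269 × 1/4 = 67.25
χ² = Σ (O − E)² / E
  red-flowered: (44 − 67.25)² / 67.25 = 8.0381
  pink-flowered: (146 − 134.5)² / 134.5 = 0.9833
  white-flowered: (79 − 67.25)² / 67.25 = 2.0530
χ² = 8.0381 + 0.9833 + 2.0530 = 11.0744 ≈ 11.074
Degrees of freedom = 3 − 1 = 2; critical value at α = 0.1 is 4.605.
Since 11.074 > 4.605, we reject the null hypothesis — the data do not fit the 1:2:1 ratio.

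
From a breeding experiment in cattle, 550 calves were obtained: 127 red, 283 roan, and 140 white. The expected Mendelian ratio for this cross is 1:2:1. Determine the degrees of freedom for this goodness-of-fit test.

2

A goodness-of-fit test with 3 phenotype classes has df = 3 − 1 = 2.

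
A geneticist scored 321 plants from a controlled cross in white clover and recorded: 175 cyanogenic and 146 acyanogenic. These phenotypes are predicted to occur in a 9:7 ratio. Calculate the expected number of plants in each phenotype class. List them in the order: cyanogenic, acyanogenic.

Total ratio parts = 16. Expected numbers out of 321:
  cyanogenic: 321 × 9/16 = 180.5625
  acyanogenic: 321 × 7/16 = 140.4375

180.5625, 140.4375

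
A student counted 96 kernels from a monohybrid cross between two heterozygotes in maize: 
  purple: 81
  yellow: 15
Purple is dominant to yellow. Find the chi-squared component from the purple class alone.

1.125

For a monohybrid cross between heterozygotes with complete dominance, the expected phenotypic ratio is 3:1.
Expected counts for N = 96 under a 3:1 ratio (total parts = 4):
  purple: 96 × 3/4 = 72
  yellow: 96 × 1/4 = 24
Contribution of purple: (81 − 72)² / 72 = 1.1250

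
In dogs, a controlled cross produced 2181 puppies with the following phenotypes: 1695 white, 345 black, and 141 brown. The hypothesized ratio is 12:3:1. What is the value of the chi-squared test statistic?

12.304

Expected counts for N = 2181 under a 12:3:1 ratio (total parts = 16):
  white: 2181 × 12/16 = 1635.75
  black: 2181 × 3/16 = 408.9375
  brown: 2181 × 1/16 = 136.3125
χ² = Σ (O − E)² / E
  white: (1695 − 1635.75)² / 1635.75 = 2.1461
  black: (345 − 408.9375)² / 408.9375 = 9.9966
  brown: (141 − 136.3125)² / 136.3125 = 0.1612
χ² = 2.1461 + 9.9966 + 0.1612 = 12.3039 ≈ 12.304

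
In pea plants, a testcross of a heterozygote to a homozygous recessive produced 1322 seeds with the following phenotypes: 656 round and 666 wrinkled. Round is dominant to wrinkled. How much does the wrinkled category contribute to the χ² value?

A testcross of a heterozygote (Aa × aa) gives a 1:1 phenotypic ratio.
Under the 1:1 hypothesis (Σ ratio = 2, N = 1322):
  round: 1322 × 1/2 = 661
  wrinkled: 1322 × 1/2 = 661
Contribution of wrinkled: (666 − 661)² / 661 = 0.0378

0.038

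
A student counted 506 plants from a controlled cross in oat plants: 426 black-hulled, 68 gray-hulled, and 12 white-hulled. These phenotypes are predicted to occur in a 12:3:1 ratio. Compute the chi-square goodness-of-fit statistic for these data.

Expected counts for N = 506 under a 12:3:1 ratio (total parts = 16):
  black-hulled: 506 × 12/16 = 379.5
  gray-hulled: 506 × 3/16 = 94.875
  white-hulled: 506 × 1/16 = 31.625
χ² = Σ (O − E)² / E
  black-hulled: (426 − 379.5)² / 379.5 = 5.6976
  gray-hulled: (68 − 94.875)² / 94.875 = 7.6128
  white-hulled: (12 − 31.625)² / 31.625 = 12.1784
χ² = 5.6976 + 7.6128 + 12.1784 = 25.4888 ≈ 25.489

25.489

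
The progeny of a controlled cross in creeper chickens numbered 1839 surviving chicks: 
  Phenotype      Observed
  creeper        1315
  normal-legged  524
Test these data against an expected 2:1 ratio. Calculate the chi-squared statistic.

The 2:1 ratio has 3 parts, so with N = 1839 the expected counts are:
  creeper: 1839 × 2/3 = 1226
  normal-legged: 1839 × 1/3 = 613
χ² = Σ (O − E)² / E
  creeper: (1315 − 1226)² / 1226 = 6.4608
  normal-legged: (524 − 613)² / 613 = 12.9217
χ² = 6.4608 + 12.9217 = 19.3825 ≈ 19.383

19.383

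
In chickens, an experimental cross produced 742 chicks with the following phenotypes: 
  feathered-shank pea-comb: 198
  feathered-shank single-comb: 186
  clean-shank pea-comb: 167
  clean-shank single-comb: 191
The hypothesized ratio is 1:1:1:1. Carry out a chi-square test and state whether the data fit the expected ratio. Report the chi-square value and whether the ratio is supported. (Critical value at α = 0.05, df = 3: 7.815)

Total ratio parts = 4. Expected numbers out of 742:
  feathered-shank pea-comb: 742 × 1/4 = 185.5
  feathered-shank single-comb: 742 × 1/4 = 185.5
  clean-shank pea-comb: 742 × 1/4 = 185.5
  clean-shank single-comb: 742 × 1/4 = 185.5
χ² = Σ (O − E)² / E
  feathered-shank pea-comb: (198 − 185.5)² / 185.5 = 0.8423
  feathered-shank single-comb: (186 − 185.5)² / 185.5 = 0.0013
  clean-shank pea-comb: (167 − 185.5)² / 185.5 = 1.8450
  clean-shank single-comb: (191 − 185.5)² / 185.5 = 0.1631
χ² = 0.8423 + 0.0013 + 1.8450 + 0.1631 = 2.8517 ≈ 2.852
Degrees of freedom = 4 − 1 = 3; critical value at α = 0.05 is 7.815.
Since 2.852 < 7.815, we fail to reject the null hypothesis — the data are consistent with the 1:1:1:1 ratio.

2.852; consistent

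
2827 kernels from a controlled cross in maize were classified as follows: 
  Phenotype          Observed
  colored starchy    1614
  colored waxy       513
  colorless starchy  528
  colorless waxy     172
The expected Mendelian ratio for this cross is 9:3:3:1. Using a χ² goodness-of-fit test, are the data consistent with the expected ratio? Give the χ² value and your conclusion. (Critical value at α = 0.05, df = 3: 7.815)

1.038; consistent

Expected counts for N = 2827 under a 9:3:3:1 ratio (total parts = 16):
  colored starchy: 2827 × 9/16 = 1590.1875
  colored waxy: 2827 × 3/16 = 530.0625
  colorless starchy: 2827 × 3/16 = 530.0625
  colorless waxy: 2827 × 1/16 = 176.6875
χ² = Σ (O − E)² / E
  colored starchy: (1614 − 1590.1875)² / 1590.1875 = 0.3566
  colored waxy: (513 − 530.0625)² / 530.0625 = 0.5492
  colorless starchy: (528 − 530.0625)² / 530.0625 = 0.0080
  colorless waxy: (172 − 176.6875)² / 176.6875 = 0.1244
χ² = 0.3566 + 0.5492 + 0.0080 + 0.1244 = 1.0382 ≈ 1.038
Degrees of freedom = 4 − 1 = 3; critical value at α = 0.05 is 7.815.
Since 1.038 < 7.815, we fail to reject the null hypothesis — the data are consistent with the 9:3:3:1 ratio.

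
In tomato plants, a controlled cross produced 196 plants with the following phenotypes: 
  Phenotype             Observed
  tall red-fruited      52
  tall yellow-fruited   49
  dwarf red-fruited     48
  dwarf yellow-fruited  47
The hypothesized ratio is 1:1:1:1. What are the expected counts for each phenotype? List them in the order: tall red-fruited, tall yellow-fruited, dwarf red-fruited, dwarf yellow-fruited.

Expected counts for N = 196 under a 1:1:1:1 ratio (total parts = 4):
  tall red-fruited: 196 × 1/4 = 49
  tall yellow-fruited: 196 × 1/4 = 49
  dwarf red-fruited: 196 × 1/4 = 49
  dwarf yellow-fruited: 196 × 1/4 = 49

49, 49, 49, 49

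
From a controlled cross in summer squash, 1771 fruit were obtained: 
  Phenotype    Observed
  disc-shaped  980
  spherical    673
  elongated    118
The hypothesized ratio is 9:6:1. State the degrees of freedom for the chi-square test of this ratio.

A goodness-of-fit test with 3 phenotype classes has df = 3 − 1 = 2.

2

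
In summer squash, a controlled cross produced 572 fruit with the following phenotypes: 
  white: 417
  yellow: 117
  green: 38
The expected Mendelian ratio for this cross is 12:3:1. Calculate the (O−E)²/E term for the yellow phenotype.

Total ratio parts = 16. Expected numbers out of 572:
  white: 572 × 12/16 = 429
  yellow: 572 × 3/16 = 107.25
  green: 572 × 1/16 = 35.75
Contribution of yellow: (117 − 107.25)² / 107.25 = 0.8864

0.886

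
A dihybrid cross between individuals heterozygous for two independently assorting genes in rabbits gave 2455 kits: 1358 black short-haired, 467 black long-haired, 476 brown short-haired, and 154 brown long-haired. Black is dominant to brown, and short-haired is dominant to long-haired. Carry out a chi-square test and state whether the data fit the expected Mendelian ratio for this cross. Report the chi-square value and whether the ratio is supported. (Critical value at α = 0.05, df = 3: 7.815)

1.015; consistent

A dihybrid F₂ with independent assortment and complete dominance at both loci gives a 9:3:3:1 phenotypic ratio.
Expected counts for N = 2455 under a 9:3:3:1 ratio (total parts = 16):
  black short-haired: 2455 × 9/16 = 1380.9375
  black long-haired: 2455 × 3/16 = 460.3125
  brown short-haired: 2455 × 3/16 = 460.3125
  brown long-haired: 2455 × 1/16 = 153.4375
χ² = Σ (O − E)² / E
  black short-haired: (1358 − 1380.9375)² / 1380.9375 = 0.3810
  black long-haired: (467 − 460.3125)² / 460.3125 = 0.0972
  brown short-haired: (476 − 460.3125)² / 460.3125 = 0.5346
  brown long-haired: (154 − 153.4375)² / 153.4375 = 0.0021
χ² = 0.3810 + 0.0972 + 0.5346 + 0.0021 = 1.0149 ≈ 1.015
Degrees of freedom = 4 − 1 = 3; critical value at α = 0.05 is 7.815.
Since 1.015 < 7.815, we fail to reject the null hypothesis — the data are consistent with the 9:3:3:1 ratio.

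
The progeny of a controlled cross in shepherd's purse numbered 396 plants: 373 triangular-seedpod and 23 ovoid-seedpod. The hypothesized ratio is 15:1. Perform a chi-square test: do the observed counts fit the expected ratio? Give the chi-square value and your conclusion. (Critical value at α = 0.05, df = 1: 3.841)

0.132; consistent

Expected counts for N = 396 under a 15:1 ratio (total parts = 16):
  triangular-seedpod: 396 × 15/16 = 371.25
  ovoid-seedpod: 396 × 1/16 = 24.75
χ² = Σ (O − E)² / E
  triangular-seedpod: (373 − 371.25)² / 371.25 = 0.0082
  ovoid-seedpod: (23 − 24.75)² / 24.75 = 0.1237
χ² = 0.0082 + 0.1237 = 0.1319 ≈ 0.132
Degrees of freedom = 2 − 1 = 1; critical value at α = 0.05 is 3.841.
Since 0.132 < 3.841, we fail to reject the null hypothesis — the data are consistent with the 15:1 ratio.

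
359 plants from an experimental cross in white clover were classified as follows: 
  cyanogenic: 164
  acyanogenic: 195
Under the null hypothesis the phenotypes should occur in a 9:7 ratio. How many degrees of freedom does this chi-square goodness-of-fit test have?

A goodness-of-fit test with 2 phenotype classes has df = 2 − 1 = 1.

1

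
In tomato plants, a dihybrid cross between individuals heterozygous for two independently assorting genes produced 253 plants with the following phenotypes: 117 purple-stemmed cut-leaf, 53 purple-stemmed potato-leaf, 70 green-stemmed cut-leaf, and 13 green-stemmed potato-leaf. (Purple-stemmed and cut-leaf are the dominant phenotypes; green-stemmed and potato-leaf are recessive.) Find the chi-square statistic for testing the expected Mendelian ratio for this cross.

16.386

A dihybrid F₂ with independent assortment and complete dominance at both loci gives a 9:3:3:1 phenotypic ratio.
Expected counts for N = 253 under a 9:3:3:1 ratio (total parts = 16):
  purple-stemmed cut-leaf: 253 × 9/16 = 142.3125
  purple-stemmed potato-leaf: 253 × 3/16 = 47.4375
  green-stemmed cut-leaf: 253 × 3/16 = 47.4375
  green-stemmed potato-leaf: 253 × 1/16 = 15.8125
χ² = Σ (O − E)² / E
  purple-stemmed cut-leaf: (117 − 142.3125)² / 142.3125 = 4.5022
  purple-stemmed potato-leaf: (53 − 47.4375)² / 47.4375 = 0.6523
  green-stemmed cut-leaf: (70 − 47.4375)² / 47.4375 = 10.7313
  green-stemmed potato-leaf: (13 − 15.8125)² / 15.8125 = 0.5002
χ² = 4.5022 + 0.6523 + 10.7313 + 0.5002 = 16.386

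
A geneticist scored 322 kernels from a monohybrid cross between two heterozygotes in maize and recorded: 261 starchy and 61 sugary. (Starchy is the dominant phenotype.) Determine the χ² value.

6.298

For a monohybrid cross between heterozygotes with complete dominance, the expected phenotypic ratio is 3:1.
Under the 3:1 hypothesis (Σ ratio = 4, N = 322):
  starchy: 322 × 3/4 = 241.5
  sugary: 322 × 1/4 = 80.5
χ² = Σ (O − E)² / E
  starchy: (261 − 241.5)² / 241.5 = 1.5745
  sugary: (61 − 80.5)² / 80.5 = 4.7236
χ² = 1.5745 + 4.7236 = 6.2981 ≈ 6.298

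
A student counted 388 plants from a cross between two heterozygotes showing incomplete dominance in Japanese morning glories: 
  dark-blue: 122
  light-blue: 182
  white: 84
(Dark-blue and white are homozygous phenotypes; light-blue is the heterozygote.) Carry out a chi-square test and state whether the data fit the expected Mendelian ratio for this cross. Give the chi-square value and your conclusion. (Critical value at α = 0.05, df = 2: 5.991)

8.928; not consistent

With incomplete dominance, a heterozygote × heterozygote cross gives a 1:2:1 phenotypic ratio.
Under the 1:2:1 hypothesis (Σ ratio = 4, N = 388):
  dark-blue: 388 × 1/4 = 97
  light-blue: 388 × 2/4 = 194
  white: 388 × 1/4 = 97
χ² = Σ (O − E)² / E
  dark-blue: (122 − 97)² / 97 = 6.4433
  light-blue: (182 − 194)² / 194 = 0.7423
  white: (84 − 97)² / 97 = 1.7423
χ² = 6.4433 + 0.7423 + 1.7423 = 8.9279 ≈ 8.928
Degrees of freedom = 3 − 1 = 2; critical value at α = 0.05 is 5.991.
Since 8.928 > 5.991, we reject the null hypothesis — the data do not fit the 1:2:1 ratio.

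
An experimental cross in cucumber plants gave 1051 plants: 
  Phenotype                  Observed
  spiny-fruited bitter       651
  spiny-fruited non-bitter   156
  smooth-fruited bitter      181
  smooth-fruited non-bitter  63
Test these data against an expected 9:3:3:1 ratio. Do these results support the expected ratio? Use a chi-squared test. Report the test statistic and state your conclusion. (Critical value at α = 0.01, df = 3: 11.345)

Expected counts for N = 1051 under a 9:3:3:1 ratio (total parts = 16):
  spiny-fruited bitter: 1051 × 9/16 = 591.1875
  spiny-fruited non-bitter: 1051 × 3/16 = 197.0625
  smooth-fruited bitter: 1051 × 3/16 = 197.0625
  smooth-fruited non-bitter: 1051 × 1/16 = 65.6875
χ² = Σ (O − E)² / E
  spiny-fruited bitter: (651 − 591.1875)² / 591.1875 = 6.0514
  spiny-fruited non-bitter: (156 − 197.0625)² / 197.0625 = 8.5563
  smooth-fruited bitter: (181 − 197.0625)² / 197.0625 = 1.3092
  smooth-fruited non-bitter: (63 − 65.6875)² / 65.6875 = 0.1100
χ² = 6.0514 + 8.5563 + 1.3092 + 0.1100 = 16.0269 ≈ 16.027
Degrees of freedom = 4 − 1 = 3; critical value at α = 0.01 is 11.345.
Since 16.027 > 11.345, we reject the null hypothesis — the data do not fit the 9:3:3:1 ratio.

16.027; not consistent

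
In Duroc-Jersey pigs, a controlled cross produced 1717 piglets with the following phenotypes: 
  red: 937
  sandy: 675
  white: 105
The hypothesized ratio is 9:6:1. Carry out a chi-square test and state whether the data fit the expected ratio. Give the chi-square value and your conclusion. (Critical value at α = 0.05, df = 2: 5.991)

Total ratio parts = 16. Expected numbers out of 1717:
  red: 1717 × 9/16 = 965.8125
  sandy: 1717 × 6/16 = 643.875
  white: 1717 × 1/16 = 107.3125
χ² = Σ (O − E)² / E
  red: (937 − 965.8125)² / 965.8125 = 0.8595
  sandy: (675 − 643.875)² / 643.875 = 1.5046
  white: (105 − 107.3125)² / 107.3125 = 0.0498
χ² = 0.8595 + 1.5046 + 0.0498 = 2.4139 ≈ 2.414
Degrees of freedom = 3 − 1 = 2; critical value at α = 0.05 is 5.991.
Since 2.414 < 5.991, we fail to reject the null hypothesis — the data are consistent with the 9:6:1 ratio.

2.414; consistent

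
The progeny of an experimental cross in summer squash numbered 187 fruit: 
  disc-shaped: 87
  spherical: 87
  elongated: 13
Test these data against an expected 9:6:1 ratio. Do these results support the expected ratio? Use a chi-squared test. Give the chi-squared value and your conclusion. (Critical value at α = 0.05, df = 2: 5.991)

Under the 9:6:1 hypothesis (Σ ratio = 16, N = 187):
  disc-shaped: 187 × 9/16 = 105.1875
  spherical: 187 × 6/16 = 70.125
  elongated: 187 × 1/16 = 11.6875
χ² = Σ (O − E)² / E
  disc-shaped: (87 − 105.1875)² / 105.1875 = 3.1447
  spherical: (87 − 70.125)² / 70.125 = 4.0608
  elongated: (13 − 11.6875)² / 11.6875 = 0.1474
χ² = 3.1447 + 4.0608 + 0.1474 = 7.3529 ≈ 7.353
Degrees of freedom = 3 − 1 = 2; critical value at α = 0.05 is 5.991.
Since 7.353 > 5.991, we reject the null hypothesis — the data do not fit the 9:6:1 ratio.

7.353; not consistent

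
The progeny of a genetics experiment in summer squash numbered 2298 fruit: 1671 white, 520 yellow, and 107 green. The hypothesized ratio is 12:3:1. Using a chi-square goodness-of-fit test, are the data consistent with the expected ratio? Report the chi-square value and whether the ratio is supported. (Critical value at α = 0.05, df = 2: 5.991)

Total ratio parts = 16. Expected numbers out of 2298:
  white: 2298 × 12/16 = 1723.5
  yellow: 2298 × 3/16 = 430.875
  green: 2298 × 1/16 = 143.625
χ² = Σ (O − E)² / E
  white: (1671 − 1723.5)² / 1723.5 = 1.5992
  yellow: (520 − 430.875)² / 430.875 = 18.4352
  green: (107 − 143.625)² / 143.625 = 9.3395
χ² = 1.5992 + 18.4352 + 9.3395 = 29.3739 ≈ 29.374
Degrees of freedom = 3 − 1 = 2; critical value at α = 0.05 is 5.991.
Since 29.374 > 5.991, we reject the null hypothesis — the data do not fit the 12:3:1 ratio.

29.374; not consistent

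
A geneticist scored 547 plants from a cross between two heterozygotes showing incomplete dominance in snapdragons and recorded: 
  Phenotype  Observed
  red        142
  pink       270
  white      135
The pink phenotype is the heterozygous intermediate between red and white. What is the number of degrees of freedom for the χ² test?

2

With incomplete dominance, a heterozygote × heterozygote cross gives a 1:2:1 phenotypic ratio.
A goodness-of-fit test with 3 phenotype classes has df = 3 − 1 = 2.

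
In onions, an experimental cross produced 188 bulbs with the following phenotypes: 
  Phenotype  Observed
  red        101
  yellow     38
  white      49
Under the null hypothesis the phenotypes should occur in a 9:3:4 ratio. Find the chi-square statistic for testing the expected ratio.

The 9:3:4 ratio has 16 parts, so with N = 188 the expected counts are:
  red: 188 × 9/16 = 105.75
  yellow: 188 × 3/16 = 35.25
  white: 188 × 4/16 = 47
χ² = Σ (O − E)² / E
  red: (101 − 105.75)² / 105.75 = 0.2134
  yellow: (38 − 35.25)² / 35.25 = 0.2145
  white: (49 − 47)² / 47 = 0.0851
χ² = 0.2134 + 0.2145 + 0.0851 = 0.513

0.513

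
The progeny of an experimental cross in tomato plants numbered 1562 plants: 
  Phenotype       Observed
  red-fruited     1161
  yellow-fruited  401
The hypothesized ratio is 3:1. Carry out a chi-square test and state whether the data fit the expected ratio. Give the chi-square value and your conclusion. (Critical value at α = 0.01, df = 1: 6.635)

0.376; consistent

Total ratio parts = 4. Expected numbers out of 1562:
  red-fruited: 1562 × 3/4 = 1171.5
  yellow-fruited: 1562 × 1/4 = 390.5
χ² = Σ (O − E)² / E
  red-fruited: (1161 − 1171.5)² / 1171.5 = 0.0941
  yellow-fruited: (401 − 390.5)² / 390.5 = 0.2823
χ² = 0.0941 + 0.2823 = 0.3764 ≈ 0.376
Degrees of freedom = 2 − 1 = 1; critical value at α = 0.01 is 6.635.
Since 0.376 < 6.635, we fail to reject the null hypothesis — the data are consistent with the 3:1 ratio.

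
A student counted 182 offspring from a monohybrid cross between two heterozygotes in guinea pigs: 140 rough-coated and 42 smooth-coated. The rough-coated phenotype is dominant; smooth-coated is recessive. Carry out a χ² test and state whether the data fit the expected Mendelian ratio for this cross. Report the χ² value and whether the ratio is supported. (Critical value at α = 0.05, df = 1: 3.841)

For a monohybrid cross between heterozygotes with complete dominance, the expected phenotypic ratio is 3:1.
The 3:1 ratio has 4 parts, so with N = 182 the expected counts are:
  rough-coated: 182 × 3/4 = 136.5
  smooth-coated: 182 × 1/4 = 45.5
χ² = Σ (O − E)² / E
  rough-coated: (140 − 136.5)² / 136.5 = 0.0897
  smooth-coated: (42 − 45.5)² / 45.5 = 0.2692
χ² = 0.0897 + 0.2692 = 0.3589 ≈ 0.359
Degrees of freedom = 2 − 1 = 1; critical value at α = 0.05 is 3.841.
Since 0.359 < 3.841, we fail to reject the null hypothesis — the data are consistent with the 3:1 ratio.

0.359; consistent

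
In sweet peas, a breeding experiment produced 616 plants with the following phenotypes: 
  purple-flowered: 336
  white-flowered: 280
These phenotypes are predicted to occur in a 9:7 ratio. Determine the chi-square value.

0.727

The 9:7 ratio has 16 parts, so with N = 616 the expected counts are:
  purple-flowered: 616 × 9/16 = 346.5
  white-flowered: 616 × 7/16 = 269.5
χ² = Σ (O − E)² / E
  purple-flowered: (336 − 346.5)² / 346.5 = 0.3182
  white-flowered: (280 − 269.5)² / 269.5 = 0.4091
χ² = 0.3182 + 0.4091 = 0.7273 ≈ 0.727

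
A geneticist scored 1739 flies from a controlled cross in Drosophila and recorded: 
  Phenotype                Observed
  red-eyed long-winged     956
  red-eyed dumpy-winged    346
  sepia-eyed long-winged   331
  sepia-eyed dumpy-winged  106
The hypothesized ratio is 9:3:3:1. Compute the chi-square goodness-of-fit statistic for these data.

1.864

Total ratio parts = 16. Expected numbers out of 1739:
  red-eyed long-winged: 1739 × 9/16 = 978.1875
  red-eyed dumpy-winged: 1739 × 3/16 = 326.0625
  sepia-eyed long-winged: 1739 × 3/16 = 326.0625
  sepia-eyed dumpy-winged: 1739 × 1/16 = 108.6875
χ² = Σ (O − E)² / E
  red-eyed long-winged: (956 − 978.1875)² / 978.1875 = 0.5033
  red-eyed dumpy-winged: (346 − 326.0625)² / 326.0625 = 1.2191
  sepia-eyed long-winged: (331 − 326.0625)² / 326.0625 = 0.0748
  sepia-eyed dumpy-winged: (106 − 108.6875)² / 108.6875 = 0.0665
χ² = 0.5033 + 1.2191 + 0.0748 + 0.0665 = 1.8637 ≈ 1.864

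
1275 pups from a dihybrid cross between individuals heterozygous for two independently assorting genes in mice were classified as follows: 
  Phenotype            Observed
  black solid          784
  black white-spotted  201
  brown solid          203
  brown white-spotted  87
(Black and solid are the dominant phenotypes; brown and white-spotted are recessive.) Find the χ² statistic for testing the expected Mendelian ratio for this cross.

A dihybrid F₂ with independent assortment and complete dominance at both loci gives a 9:3:3:1 phenotypic ratio.
Expected counts for N = 1275 under a 9:3:3:1 ratio (total parts = 16):
  black solid: 1275 × 9/16 = 717.1875
  black white-spotted: 1275 × 3/16 = 239.0625
  brown solid: 1275 × 3/16 = 239.0625
  brown white-spotted: 1275 × 1/16 = 79.6875
χ² = Σ (O − E)² / E
  black solid: (784 − 717.1875)² / 717.1875 = 6.2242
  black white-spotted: (201 − 239.0625)² / 239.0625 = 6.0601
  brown solid: (203 − 239.0625)² / 239.0625 = 5.4400
  brown white-spotted: (87 − 79.6875)² / 79.6875 = 0.6710
χ² = 6.2242 + 6.0601 + 5.4400 + 0.6710 = 18.3953 ≈ 18.395

18.395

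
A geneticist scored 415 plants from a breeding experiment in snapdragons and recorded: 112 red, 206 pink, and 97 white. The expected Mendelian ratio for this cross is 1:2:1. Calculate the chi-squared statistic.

1.106

The 1:2:1 ratio has 4 parts, so with N = 415 the expected counts are:
  red: 415 × 1/4 = 103.75
  pink: 415 × 2/4 = 207.5
  white: 415 × 1/4 = 103.75
χ² = Σ (O − E)² / E
  red: (112 − 103.75)² / 103.75 = 0.6560
  pink: (206 − 207.5)² / 207.5 = 0.0108
  white: (97 − 103.75)² / 103.75 = 0.4392
χ² = 0.6560 + 0.0108 + 0.4392 = 1.106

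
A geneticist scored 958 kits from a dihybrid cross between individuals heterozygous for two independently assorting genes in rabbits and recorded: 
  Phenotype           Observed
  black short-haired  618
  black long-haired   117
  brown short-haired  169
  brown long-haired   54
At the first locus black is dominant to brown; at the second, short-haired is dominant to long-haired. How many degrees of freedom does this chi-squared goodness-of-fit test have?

A dihybrid F₂ with independent assortment and complete dominance at both loci gives a 9:3:3:1 phenotypic ratio.
A goodness-of-fit test with 4 phenotype classes has df = 4 − 1 = 3.

3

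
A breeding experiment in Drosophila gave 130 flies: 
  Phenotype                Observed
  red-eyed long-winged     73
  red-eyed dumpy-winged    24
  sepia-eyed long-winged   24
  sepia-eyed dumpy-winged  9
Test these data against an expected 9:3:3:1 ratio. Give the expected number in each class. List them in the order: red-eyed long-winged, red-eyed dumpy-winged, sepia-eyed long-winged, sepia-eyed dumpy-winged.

73.125, 24.375, 24.375, 8.125

Total ratio parts = 16. Expected numbers out of 130:
  red-eyed long-winged: 130 × 9/16 = 73.125
  red-eyed dumpy-winged: 130 × 3/16 = 24.375
  sepia-eyed long-winged: 130 × 3/16 = 24.375
  sepia-eyed dumpy-winged: 130 × 1/16 = 8.125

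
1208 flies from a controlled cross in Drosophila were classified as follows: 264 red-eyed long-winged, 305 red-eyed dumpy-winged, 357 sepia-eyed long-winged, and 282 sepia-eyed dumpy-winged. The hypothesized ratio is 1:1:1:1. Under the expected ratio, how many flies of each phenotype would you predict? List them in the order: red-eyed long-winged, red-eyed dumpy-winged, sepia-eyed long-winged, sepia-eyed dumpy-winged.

302, 302, 302, 302

Total ratio parts = 4. Expected numbers out of 1208:
  red-eyed long-winged: 1208 × 1/4 = 302
  red-eyed dumpy-winged: 1208 × 1/4 = 302
  sepia-eyed long-winged: 1208 × 1/4 = 302
  sepia-eyed dumpy-winged: 1208 × 1/4 = 302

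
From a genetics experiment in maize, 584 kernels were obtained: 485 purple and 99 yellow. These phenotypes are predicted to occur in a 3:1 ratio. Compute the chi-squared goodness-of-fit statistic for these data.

20.174

Under the 3:1 hypothesis (Σ ratio = 4, N = 584):
  purple: 584 × 3/4 = 438
  yellow: 584 × 1/4 = 146
χ² = Σ (O − E)² / E
  purple: (485 − 438)² / 438 = 5.0434
  yellow: (99 − 146)² / 146 = 15.1301
χ² = 5.0434 + 15.1301 = 20.1735 ≈ 20.174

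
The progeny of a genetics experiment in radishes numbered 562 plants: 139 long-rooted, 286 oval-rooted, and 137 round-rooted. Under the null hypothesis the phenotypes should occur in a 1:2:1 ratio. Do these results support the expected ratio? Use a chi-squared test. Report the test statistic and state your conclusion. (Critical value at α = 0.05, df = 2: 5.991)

Total ratio parts = 4. Expected numbers out of 562:
  long-rooted: 562 × 1/4 = 140.5
  oval-rooted: 562 × 2/4 = 281
  round-rooted: 562 × 1/4 = 140.5
χ² = Σ (O − E)² / E
  long-rooted: (139 − 140.5)² / 140.5 = 0.0160
  oval-rooted: (286 − 281)² / 281 = 0.0890
  round-rooted: (137 − 140.5)² / 140.5 = 0.0872
χ² = 0.0160 + 0.0890 + 0.0872 = 0.1922 ≈ 0.192
Degrees of freedom = 3 − 1 = 2; critical value at α = 0.05 is 5.991.
Since 0.192 < 5.991, we fail to reject the null hypothesis — the data are consistent with the 1:2:1 ratio.

0.192; consistent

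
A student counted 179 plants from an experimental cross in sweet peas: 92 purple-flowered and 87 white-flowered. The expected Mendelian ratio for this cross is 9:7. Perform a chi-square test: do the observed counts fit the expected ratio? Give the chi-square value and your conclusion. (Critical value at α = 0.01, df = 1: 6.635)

1.713; consistent

Under the 9:7 hypothesis (Σ ratio = 16, N = 179):
  purple-flowered: 179 × 9/16 = 100.6875
  white-flowered: 179 × 7/16 = 78.3125
χ² = Σ (O − E)² / E
  purple-flowered: (92 − 100.6875)² / 100.6875 = 0.7496
  white-flowered: (87 − 78.3125)² / 78.3125 = 0.9637
χ² = 0.7496 + 0.9637 = 1.7133 ≈ 1.713
Degrees of freedom = 2 − 1 = 1; critical value at α = 0.01 is 6.635.
Since 1.713 < 6.635, we fail to reject the null hypothesis — the data are consistent with the 9:7 ratio.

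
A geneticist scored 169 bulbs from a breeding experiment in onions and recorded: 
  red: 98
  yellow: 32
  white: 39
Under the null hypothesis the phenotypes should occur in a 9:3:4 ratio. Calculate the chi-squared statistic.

0.344

Total ratio parts = 16. Expected numbers out of 169:
  red: 169 × 9/16 = 95.0625
  yellow: 169 × 3/16 = 31.6875
  white: 169 × 4/16 = 42.25
χ² = Σ (O − E)² / E
  red: (98 − 95.0625)² / 95.0625 = 0.0908
  yellow: (32 − 31.6875)² / 31.6875 = 0.0031
  white: (39 − 42.25)² / 42.25 = 0.2500
χ² = 0.0908 + 0.0031 + 0.2500 = 0.3439 ≈ 0.344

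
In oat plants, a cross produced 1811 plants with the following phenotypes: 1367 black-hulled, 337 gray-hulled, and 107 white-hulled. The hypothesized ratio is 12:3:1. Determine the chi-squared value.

0.414

Expected counts for N = 1811 under a 12:3:1 ratio (total parts = 16):
  black-hulled: 1811 × 12/16 = 1358.25
  gray-hulled: 1811 × 3/16 = 339.5625
  white-hulled: 1811 × 1/16 = 113.1875
χ² = Σ (O − E)² / E
  black-hulled: (1367 − 1358.25)² / 1358.25 = 0.0564
  gray-hulled: (337 − 339.5625)² / 339.5625 = 0.0193
  white-hulled: (107 − 113.1875)² / 113.1875 = 0.3382
χ² = 0.0564 + 0.0193 + 0.3382 = 0.4139 ≈ 0.414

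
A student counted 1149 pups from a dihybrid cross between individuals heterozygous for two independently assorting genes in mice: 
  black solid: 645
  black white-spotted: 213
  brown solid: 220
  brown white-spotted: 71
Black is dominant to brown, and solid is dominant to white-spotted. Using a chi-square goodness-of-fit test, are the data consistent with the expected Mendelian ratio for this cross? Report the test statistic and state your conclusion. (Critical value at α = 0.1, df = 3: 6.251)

0.136; consistent

A dihybrid F₂ with independent assortment and complete dominance at both loci gives a 9:3:3:1 phenotypic ratio.
The 9:3:3:1 ratio has 16 parts, so with N = 1149 the expected counts are:
  black solid: 1149 × 9/16 = 646.3125
  black white-spotted: 1149 × 3/16 = 215.4375
  brown solid: 1149 × 3/16 = 215.4375
  brown white-spotted: 1149 × 1/16 = 71.8125
χ² = Σ (O − E)² / E
  black solid: (645 − 646.3125)² / 646.3125 = 0.0027
  black white-spotted: (213 − 215.4375)² / 215.4375 = 0.0276
  brown solid: (220 − 215.4375)² / 215.4375 = 0.0966
  brown white-spotted: (71 − 71.8125)² / 71.8125 = 0.0092
χ² = 0.0027 + 0.0276 + 0.0966 + 0.0092 = 0.1361 ≈ 0.136
Degrees of freedom = 4 − 1 = 3; critical value at α = 0.1 is 6.251.
Since 0.136 < 6.251, we fail to reject the null hypothesis — the data are consistent with the 9:3:3:1 ratio.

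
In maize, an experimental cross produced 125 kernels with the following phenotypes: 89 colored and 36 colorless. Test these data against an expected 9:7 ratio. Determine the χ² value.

11.353

Total ratio parts = 16. Expected numbers out of 125:
  colored: 125 × 9/16 = 70.3125
  colorless: 125 × 7/16 = 54.6875
χ² = Σ (O − E)² / E
  colored: (89 − 70.3125)² / 70.3125 = 4.9667
  colorless: (36 − 54.6875)² / 54.6875 = 6.3858
χ² = 4.9667 + 6.3858 = 11.3525 ≈ 11.353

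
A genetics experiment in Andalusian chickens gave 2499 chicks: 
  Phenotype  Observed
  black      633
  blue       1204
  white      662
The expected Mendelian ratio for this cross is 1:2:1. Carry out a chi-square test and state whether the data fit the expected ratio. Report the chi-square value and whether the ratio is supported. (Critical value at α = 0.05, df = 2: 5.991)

Total ratio parts = 4. Expected numbers out of 2499:
  black: 2499 × 1/4 = 624.75
  blue: 2499 × 2/4 = 1249.5
  white: 2499 × 1/4 = 624.75
χ² = Σ (O − E)² / E
  black: (633 − 624.75)² / 624.75 = 0.1089
  blue: (1204 − 1249.5)² / 1249.5 = 1.6569
  white: (662 − 624.75)² / 624.75 = 2.2210
χ² = 0.1089 + 1.6569 + 2.2210 = 3.9868 ≈ 3.987
Degrees of freedom = 3 − 1 = 2; critical value at α = 0.05 is 5.991.
Since 3.987 < 5.991, we fail to reject the null hypothesis — the data are consistent with the 1:2:1 ratio.

3.987; consistent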